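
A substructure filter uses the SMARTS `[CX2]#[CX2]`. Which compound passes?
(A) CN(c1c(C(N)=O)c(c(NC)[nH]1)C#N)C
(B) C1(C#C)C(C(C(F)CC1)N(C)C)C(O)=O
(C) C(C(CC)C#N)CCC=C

[CX2]#[CX2] describes a carbon-carbon triple bond (an alkyne).
(A) has a nitrile (-C#N) but the triple bond is C#N, not C#C.
(B) contains an ethynyl group (-C#CH), which satisfies every atom and bond constraint.
(C) has a vinyl group (-CH=CH2) but the C=C is a double bond; both carbons are CX3, not CX2.
So the answer is (B).

B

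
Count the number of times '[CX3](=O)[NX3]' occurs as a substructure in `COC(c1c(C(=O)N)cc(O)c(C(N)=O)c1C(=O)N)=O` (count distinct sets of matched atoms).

3

[CX3](=O)[NX3] is the SMARTS for an amide: a carbonyl carbon bonded to a trivalent nitrogen.
The molecule carries 3 separate instances of a primary amide (-C(=O)NH2) meeting every constraint; each maps to a distinct set of atoms, giving 3 matches.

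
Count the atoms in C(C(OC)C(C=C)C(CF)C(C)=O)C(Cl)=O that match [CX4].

7

The query [CX4] means: C with X4: aliphatic carbon with exactly 4 total connections (bonds + H).
Check the 16 heavy atoms by environment: 7× C (X4) → match; 1× O (X2) → no; 1× F (X1) → no; 4× C (X3) → no; 2× O (X1) → no; 1× Cl (X1) → no.
That gives 7 matching atoms.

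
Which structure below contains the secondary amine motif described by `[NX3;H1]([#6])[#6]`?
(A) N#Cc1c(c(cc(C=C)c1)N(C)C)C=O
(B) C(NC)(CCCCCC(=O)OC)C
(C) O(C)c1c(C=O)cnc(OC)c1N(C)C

[NX3;H1]([#6])[#6] describes a trivalent nitrogen with one H, bonded to two carbons (a secondary amine).
(A) has a dimethylamino group (-N(CH3)2) but the nitrogen has H0, not H1.
(B) contains an N-methylamino group (-NHCH3), which satisfies every atom and bond constraint.
(C) has a dimethylamino group (-N(CH3)2) but the nitrogen has H0, not H1.
So the answer is (B).

B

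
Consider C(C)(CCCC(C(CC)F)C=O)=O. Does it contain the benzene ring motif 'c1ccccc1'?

No

The pattern c1ccccc1 describes six aromatic carbons in a ring — a benzene ring.
The closest candidate here is a methyl group (-CH3), but no six-membered all-carbon aromatic ring is present. No other fragment satisfies the full query, so there is no match.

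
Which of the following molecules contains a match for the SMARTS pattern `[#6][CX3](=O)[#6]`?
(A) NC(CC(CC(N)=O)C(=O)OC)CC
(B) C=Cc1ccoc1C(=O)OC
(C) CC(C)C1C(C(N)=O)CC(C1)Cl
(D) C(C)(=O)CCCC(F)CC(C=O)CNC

D

[#6][CX3](=O)[#6] describes a carbonyl carbon (no H) flanked by two carbons (a ketone).
(A) has a methyl-ester group (-C(=O)OCH3) but one neighbour of the carbonyl carbon is O, not C.
(B) has a methyl-ester group (-C(=O)OCH3) but one neighbour of the carbonyl carbon is O, not C.
(C) has a primary amide (-C(=O)NH2) but one neighbour of the carbonyl carbon is N, not C.
(D) contains an acetyl/ketone group (-C(=O)CH3), which satisfies every atom and bond constraint.
So the answer is (D).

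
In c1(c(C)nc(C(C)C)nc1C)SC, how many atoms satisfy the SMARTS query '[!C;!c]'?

3

Check the 13 heavy atoms by environment: 2× n (aromatic) → match; 4× c (aromatic) → no; 6× C → no; 1× S → match.
Summing the matching environments: 2 + 1 = 3 matching atoms.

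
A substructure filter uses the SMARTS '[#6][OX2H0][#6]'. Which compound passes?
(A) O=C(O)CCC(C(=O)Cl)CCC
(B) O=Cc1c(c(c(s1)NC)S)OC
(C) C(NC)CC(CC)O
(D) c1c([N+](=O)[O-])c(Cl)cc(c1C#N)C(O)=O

[#6][OX2H0][#6] describes an aliphatic oxygen bridging two carbons with no H on the oxygen (an ether).
(A) has a carboxylic acid group (-C(=O)OH) but the -OH oxygen has H1; the =O is OX1, not OX2.
(B) contains a methoxy ether (-OCH3), which satisfies every atom and bond constraint.
(C) has a hydroxyl group (-OH) but the oxygen has H1, not H0 bridging two carbons.
(D) has a carboxylic acid group (-C(=O)OH) but the -OH oxygen has H1; the =O is OX1, not OX2.
So the answer is (B).

B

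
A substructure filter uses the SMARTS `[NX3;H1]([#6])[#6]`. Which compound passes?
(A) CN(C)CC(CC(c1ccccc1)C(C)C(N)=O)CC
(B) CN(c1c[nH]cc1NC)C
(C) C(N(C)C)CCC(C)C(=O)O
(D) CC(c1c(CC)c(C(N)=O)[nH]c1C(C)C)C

[NX3;H1]([#6])[#6] describes a trivalent nitrogen with one H, bonded to two carbons (a secondary amine).
(A) has a primary amide (-C(=O)NH2) but the -C(=O)NH2 nitrogen has H2, not H1.
(B) contains an N-methylamino group (-NHCH3), which satisfies every atom and bond constraint.
(C) has a dimethylamino group (-N(CH3)2) but the nitrogen has H0, not H1.
(D) has a primary amide (-C(=O)NH2) but the -C(=O)NH2 nitrogen has H2, not H1.
So the answer is (B).

B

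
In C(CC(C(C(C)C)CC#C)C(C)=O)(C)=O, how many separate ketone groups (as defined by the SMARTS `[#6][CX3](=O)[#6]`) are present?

2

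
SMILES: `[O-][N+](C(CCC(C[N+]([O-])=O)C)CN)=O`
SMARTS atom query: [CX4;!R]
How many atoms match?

The query [CX4;!R] means: aliphatic carbon with four total connections, not in a ring.
Check the 14 heavy atoms by environment: 7× C (X4, acyclic) → match; 2× N (charge +1, X3, acyclic) → no; 2× O (charge -1, X1, acyclic) → no; 2× O (X1, acyclic) → no; 1× N (X3, acyclic) → no.
That gives 7 matching atoms.

7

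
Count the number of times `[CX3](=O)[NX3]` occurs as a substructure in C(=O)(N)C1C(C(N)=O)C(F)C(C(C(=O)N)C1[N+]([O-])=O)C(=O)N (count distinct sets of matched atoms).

[CX3](=O)[NX3] is the SMARTS for an amide: a carbonyl carbon bonded to a trivalent nitrogen.
The molecule carries 4 separate instances of a primary amide (-C(=O)NH2) meeting every constraint; each maps to a distinct set of atoms, giving 4 matches.

4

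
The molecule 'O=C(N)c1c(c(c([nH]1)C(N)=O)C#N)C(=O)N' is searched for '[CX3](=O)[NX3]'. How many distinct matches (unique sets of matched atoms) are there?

3

[CX3](=O)[NX3] is the SMARTS for an amide: a carbonyl carbon bonded to a trivalent nitrogen.
The molecule carries 3 separate instances of a primary amide (-C(=O)NH2) meeting every constraint; each maps to a distinct set of atoms, giving 3 matches.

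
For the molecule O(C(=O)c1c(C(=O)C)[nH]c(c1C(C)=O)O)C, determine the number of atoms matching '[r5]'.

5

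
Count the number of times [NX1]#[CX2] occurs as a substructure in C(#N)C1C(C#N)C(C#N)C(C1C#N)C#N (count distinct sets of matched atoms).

[NX1]#[CX2] is the SMARTS for a nitrile: a nitrogen triple-bonded to a two-connected carbon.
The molecule carries 5 separate instances of a nitrile (-C#N) meeting every constraint; each maps to a distinct set of atoms, giving 5 matches.

5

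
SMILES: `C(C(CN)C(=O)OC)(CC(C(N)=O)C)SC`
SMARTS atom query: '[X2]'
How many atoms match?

The query [X2] means: any atom with exactly two total connections (bonds + H).
Check the 16 heavy atoms by environment: 8× C (X4) → no; 2× N (X3) → no; 1× S (X2) → match; 2× C (X3) → no; 2× O (X1) → no; 1× O (X2) → match.
Summing the matching environments: 1 + 1 = 2 matching atoms.

2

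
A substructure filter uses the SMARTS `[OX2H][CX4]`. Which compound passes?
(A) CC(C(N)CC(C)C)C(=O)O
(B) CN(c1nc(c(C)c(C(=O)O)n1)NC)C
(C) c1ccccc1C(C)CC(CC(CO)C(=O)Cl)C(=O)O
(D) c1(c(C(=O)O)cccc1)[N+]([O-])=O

C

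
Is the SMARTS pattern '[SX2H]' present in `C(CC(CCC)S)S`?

Yes

The pattern [SX2H] describes an aliphatic sulfur with two connections, one being H — a thiol.
The molecule carries a thiol (-SH), whose atoms satisfy every constraint of the query, so the pattern matches.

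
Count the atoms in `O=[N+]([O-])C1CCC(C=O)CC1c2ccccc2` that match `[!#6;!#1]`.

The query [!#6;!#1] means: not carbon and not hydrogen — any heteroatom.
Check the 17 heavy atoms by environment: 7× C → no; 2× O → match; 1× N (charge +1) → match; 1× O (charge -1) → match; 6× c (aromatic) → no.
Summing the matching environments: 2 + 1 + 1 = 4 matching atoms.

4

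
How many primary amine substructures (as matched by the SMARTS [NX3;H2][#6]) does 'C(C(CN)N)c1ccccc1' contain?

2

[NX3;H2][#6] is the SMARTS for a primary amine: a trivalent nitrogen with two H attached to carbon.
The molecule carries 2 separate instances of a primary amino group (-NH2) meeting every constraint; each maps to a distinct set of atoms, giving 2 matches.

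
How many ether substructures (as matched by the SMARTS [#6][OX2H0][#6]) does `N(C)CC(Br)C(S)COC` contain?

1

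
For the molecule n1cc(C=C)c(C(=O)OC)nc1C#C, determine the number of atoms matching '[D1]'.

4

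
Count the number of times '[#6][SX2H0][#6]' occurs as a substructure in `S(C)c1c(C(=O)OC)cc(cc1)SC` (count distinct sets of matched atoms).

2

[#6][SX2H0][#6] is the SMARTS for a thioether: an aliphatic sulfur bridging two carbons with no H on the sulfur.
The molecule carries 2 separate instances of a methylthio ether (-SCH3) meeting every constraint; each maps to a distinct set of atoms, giving 2 matches.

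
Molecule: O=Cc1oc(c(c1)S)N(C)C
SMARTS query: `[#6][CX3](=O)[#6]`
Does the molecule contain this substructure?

No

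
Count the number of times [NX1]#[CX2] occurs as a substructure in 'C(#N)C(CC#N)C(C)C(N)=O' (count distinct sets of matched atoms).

2

[NX1]#[CX2] is the SMARTS for a nitrile: a nitrogen triple-bonded to a two-connected carbon.
The molecule carries 2 separate instances of a nitrile (-C#N) meeting every constraint; each maps to a distinct set of atoms, giving 2 matches.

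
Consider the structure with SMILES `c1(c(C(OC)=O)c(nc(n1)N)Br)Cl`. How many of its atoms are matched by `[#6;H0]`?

5

Check the 13 heavy atoms by environment: 2× n (aromatic, H0) → no; 4× c (aromatic, H0) → match; 1× N (H2) → no; 1× C (H0) → match; 2× O (H0) → no; 1× C (H3) → no; 1× Cl (H0) → no; 1× Br (H0) → no.
Summing the matching environments: 4 + 1 = 5 matching atoms.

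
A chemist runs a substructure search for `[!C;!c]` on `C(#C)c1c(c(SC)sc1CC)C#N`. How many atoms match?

3

The query [!C;!c] means: neither aliphatic nor aromatic carbon — same as [!#6].
Check the 13 heavy atoms by environment: 1× s (aromatic) → match; 4× c (aromatic) → no; 6× C → no; 1× S → match; 1× N → match.
Summing the matching environments: 1 + 1 + 1 = 3 matching atoms.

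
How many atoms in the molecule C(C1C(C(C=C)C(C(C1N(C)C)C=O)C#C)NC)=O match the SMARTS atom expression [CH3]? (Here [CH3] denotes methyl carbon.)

3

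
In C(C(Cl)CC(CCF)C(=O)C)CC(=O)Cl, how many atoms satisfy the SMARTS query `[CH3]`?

The query [CH3] means: aliphatic carbon with exactly three hydrogens.
Check the 15 heavy atoms by environment: 5× C (H2) → no; 2× C (H1) → no; 2× C (H0) → no; 2× O (H0) → no; 2× Cl (H0) → no; 1× F (H0) → no; 1× C (H3) → match.
That gives 1 matching atom.

1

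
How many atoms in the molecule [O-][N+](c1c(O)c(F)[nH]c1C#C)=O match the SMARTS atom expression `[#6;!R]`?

2

The query [#6;!R] means: carbon not in any ring.
Check the 12 heavy atoms by environment: 1× n (aromatic, in 5-ring) → no; 4× c (aromatic, in 5-ring) → no; 2× O (acyclic) → no; 1× F (acyclic) → no; 1× N (charge +1, acyclic) → no; 1× O (charge -1, acyclic) → no; 2× C (acyclic) → match.
That gives 2 matching atoms.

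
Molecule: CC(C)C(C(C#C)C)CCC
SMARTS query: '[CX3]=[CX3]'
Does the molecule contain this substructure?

The pattern [CX3]=[CX3] describes a non-aromatic C=C double bond between two sp2 carbons — an alkene.
The closest candidate here is an ethynyl group (-C#CH), but the C-C bond is a triple bond, not a double bond. No other fragment satisfies the full query, so there is no match.

No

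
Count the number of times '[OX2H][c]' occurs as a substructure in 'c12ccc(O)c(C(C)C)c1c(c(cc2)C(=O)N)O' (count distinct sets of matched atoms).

[OX2H][c] is the SMARTS for a phenol: a hydroxyl oxygen attached to an aromatic carbon.
The molecule carries 2 separate instances of a hydroxyl group (-OH) meeting every constraint; each maps to a distinct set of atoms, giving 2 matches.

2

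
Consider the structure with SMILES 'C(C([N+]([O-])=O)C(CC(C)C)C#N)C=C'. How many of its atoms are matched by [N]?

2

The query [N] means: uppercase N matches aliphatic (non-aromatic) nitrogen only.
Check the 14 heavy atoms by environment: 10× C → no; 1× N → match; 1× N (charge +1) → match; 1× O (charge -1) → no; 1× O → no.
Summing the matching environments: 1 + 1 = 2 matching atoms.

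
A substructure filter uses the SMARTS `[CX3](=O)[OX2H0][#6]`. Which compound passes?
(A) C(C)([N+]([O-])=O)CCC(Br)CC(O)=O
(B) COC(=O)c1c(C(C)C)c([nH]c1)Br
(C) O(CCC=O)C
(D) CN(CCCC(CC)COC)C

[CX3](=O)[OX2H0][#6] describes a carbonyl carbon bonded to an oxygen that is itself bonded to carbon (no H on that O) (an ester).
(A) has a carboxylic acid group (-C(=O)OH) but the singly-bonded O carries H (OX2H1, not H0).
(B) contains a methyl-ester group (-C(=O)OCH3), which satisfies every atom and bond constraint.
(C) has a methoxy ether (-OCH3) but the ether oxygen is not adjacent to a C=O carbon.
(D) has a methoxy ether (-OCH3) but the ether oxygen is not adjacent to a C=O carbon.
So the answer is (B).

B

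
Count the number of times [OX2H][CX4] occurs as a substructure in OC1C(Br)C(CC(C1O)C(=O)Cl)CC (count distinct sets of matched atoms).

[OX2H][CX4] is the SMARTS for an aliphatic alcohol: a hydroxyl oxygen bound to an sp3 (X4) carbon.
The molecule carries 2 separate instances of a hydroxyl group (-OH) meeting every constraint; each maps to a distinct set of atoms, giving 2 matches.

2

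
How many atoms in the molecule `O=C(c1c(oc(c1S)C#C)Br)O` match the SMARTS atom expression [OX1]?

1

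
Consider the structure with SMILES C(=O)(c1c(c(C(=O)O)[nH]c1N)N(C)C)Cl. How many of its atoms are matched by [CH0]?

2

Check the 15 heavy atoms by environment: 1× n (aromatic, H1) → no; 4× c (aromatic, H0) → no; 1× N (H0) → no; 2× C (H3) → no; 2× C (H0) → match; 2× O (H0) → no; 1× Cl (H0) → no; 1× O (H1) → no; 1× N (H2) → no.
That gives 2 matching atoms.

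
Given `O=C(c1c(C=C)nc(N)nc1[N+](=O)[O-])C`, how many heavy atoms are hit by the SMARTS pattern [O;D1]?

3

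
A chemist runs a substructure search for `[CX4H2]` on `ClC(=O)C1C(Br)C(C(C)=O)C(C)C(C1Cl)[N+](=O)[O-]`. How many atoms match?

Check the 18 heavy atoms by environment: 6× C (H1, X4) → no; 2× C (H0, X3) → no; 3× O (H0, X1) → no; 2× Cl (H0, X1) → no; 2× C (H3, X4) → no; 1× N (charge +1, H0, X3) → no; 1× O (charge -1, H0, X1) → no; 1× Br (H0, X1) → no.
No environment satisfies the query, so 0 matching atoms.

0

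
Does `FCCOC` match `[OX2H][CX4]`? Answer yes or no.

No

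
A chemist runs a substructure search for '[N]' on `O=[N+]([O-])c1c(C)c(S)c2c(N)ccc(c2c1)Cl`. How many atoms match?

2

The query [N] means: uppercase N matches aliphatic (non-aromatic) nitrogen only.
Check the 17 heavy atoms by environment: 10× c (aromatic) → no; 1× Cl → no; 1× S → no; 1× N → match; 1× N (charge +1) → match; 1× O (charge -1) → no; 1× O → no; 1× C → no.
Summing the matching environments: 1 + 1 = 2 matching atoms.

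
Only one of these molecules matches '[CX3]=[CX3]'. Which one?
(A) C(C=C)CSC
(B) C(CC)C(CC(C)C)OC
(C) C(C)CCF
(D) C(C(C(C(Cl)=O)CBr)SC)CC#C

A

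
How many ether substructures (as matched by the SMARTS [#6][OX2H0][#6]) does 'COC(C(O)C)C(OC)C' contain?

[#6][OX2H0][#6] is the SMARTS for an ether: an aliphatic oxygen bridging two carbons with no H on the oxygen.
The molecule carries 2 separate instances of a methoxy ether (-OCH3) meeting every constraint; each maps to a distinct set of atoms, giving 2 matches.

2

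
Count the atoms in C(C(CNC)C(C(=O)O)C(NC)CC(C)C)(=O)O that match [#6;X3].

2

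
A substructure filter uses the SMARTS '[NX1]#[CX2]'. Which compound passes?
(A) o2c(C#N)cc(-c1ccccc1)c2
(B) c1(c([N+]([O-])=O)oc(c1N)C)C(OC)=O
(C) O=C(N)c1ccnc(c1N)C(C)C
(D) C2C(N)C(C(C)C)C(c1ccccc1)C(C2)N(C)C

[NX1]#[CX2] describes a nitrogen triple-bonded to a two-connected carbon (a nitrile).
(A) contains a nitrile (-C#N), which satisfies every atom and bond constraint.
(B) has a nitro group (-[N+](=O)[O-]) but there is no C#N triple bond.
(C) has a primary amide (-C(=O)NH2) but the nitrogen is NX3, not NX1.
(D) has a primary amino group (-NH2) but the nitrogen is NX3 (three connections), not NX1 triple-bonded.
So the answer is (A).

A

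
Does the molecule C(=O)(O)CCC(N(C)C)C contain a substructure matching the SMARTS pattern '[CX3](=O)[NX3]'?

The pattern [CX3](=O)[NX3] describes a carbonyl carbon bonded to a trivalent nitrogen — an amide.
The closest candidate here is a carboxylic acid group (-C(=O)OH), but the carbonyl is bonded to O, not to an NX3 nitrogen. No other fragment satisfies the full query, so there is no match.

No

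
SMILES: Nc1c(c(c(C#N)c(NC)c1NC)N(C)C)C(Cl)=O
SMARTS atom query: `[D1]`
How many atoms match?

8

Check the 19 heavy atoms by environment: 6× c (aromatic, D3) → no; 1× N (D3) → no; 4× C (D1) → match; 2× N (D2) → no; 2× N (D1) → match; 1× C (D3) → no; 1× O (D1) → match; 1× Cl (D1) → match; 1× C (D2) → no.
Summing the matching environments: 4 + 2 + 1 + 1 = 8 matching atoms.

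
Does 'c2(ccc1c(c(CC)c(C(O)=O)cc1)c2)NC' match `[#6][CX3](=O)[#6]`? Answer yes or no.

No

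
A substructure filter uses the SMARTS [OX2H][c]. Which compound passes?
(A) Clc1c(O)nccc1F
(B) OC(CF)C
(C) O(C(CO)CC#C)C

[OX2H][c] describes a hydroxyl oxygen attached to an aromatic carbon (a phenol).
(A) contains a hydroxyl group (-OH), which satisfies every atom and bond constraint.
(B) has a hydroxyl group (-OH) but the -OH is on an aliphatic carbon, not an aromatic c.
(C) has a hydroxyl group (-OH) but the -OH is on an aliphatic carbon, not an aromatic c.
So the answer is (A).

A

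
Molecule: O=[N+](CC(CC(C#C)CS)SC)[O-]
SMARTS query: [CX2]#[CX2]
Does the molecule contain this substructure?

Yes

The pattern [CX2]#[CX2] describes a carbon-carbon triple bond — an alkyne.
The molecule carries an ethynyl group (-C#CH), whose atoms satisfy every constraint of the query, so the pattern matches.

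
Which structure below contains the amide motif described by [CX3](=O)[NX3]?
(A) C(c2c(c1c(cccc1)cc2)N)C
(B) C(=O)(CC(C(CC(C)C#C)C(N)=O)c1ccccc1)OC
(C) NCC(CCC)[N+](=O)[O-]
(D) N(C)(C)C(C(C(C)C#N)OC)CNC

B

[CX3](=O)[NX3] describes a carbonyl carbon bonded to a trivalent nitrogen (an amide).
(A) has a primary amino group (-NH2) but the -NH2 is not attached to a carbonyl carbon.
(B) contains a primary amide (-C(=O)NH2), which satisfies every atom and bond constraint.
(C) has a primary amino group (-NH2) but the -NH2 is not attached to a carbonyl carbon.
(D) has a nitrile (-C#N) but the nitrile N is NX1 (triple-bonded), not NX3.
So the answer is (B).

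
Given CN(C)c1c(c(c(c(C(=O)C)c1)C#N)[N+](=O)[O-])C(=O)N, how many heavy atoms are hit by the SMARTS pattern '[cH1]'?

The query [cH1] means: aromatic carbon bearing exactly one hydrogen.
Check the 20 heavy atoms by environment: 5× c (aromatic, H0) → no; 1× c (aromatic, H1) → match; 2× N (H0) → no; 3× C (H3) → no; 3× C (H0) → no; 3× O (H0) → no; 1× N (charge +1, H0) → no; 1× O (charge -1, H0) → no; 1× N (H2) → no.
That gives 1 matching atom.

1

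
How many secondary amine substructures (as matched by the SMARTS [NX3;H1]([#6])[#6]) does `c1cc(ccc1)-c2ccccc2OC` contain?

0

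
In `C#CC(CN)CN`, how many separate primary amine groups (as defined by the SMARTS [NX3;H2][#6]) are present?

2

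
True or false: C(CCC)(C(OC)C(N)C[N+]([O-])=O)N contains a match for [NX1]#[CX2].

False

The pattern [NX1]#[CX2] describes a nitrogen triple-bonded to a two-connected carbon — a nitrile.
The closest candidate here is a primary amino group (-NH2), but the nitrogen is NX3 (three connections), not NX1 triple-bonded. No other fragment satisfies the full query, so there is no match.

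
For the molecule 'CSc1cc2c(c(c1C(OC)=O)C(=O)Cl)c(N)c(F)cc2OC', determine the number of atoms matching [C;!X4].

The query [C;!X4] means: aliphatic carbon that does not have four total connections.
Check the 23 heavy atoms by environment: 10× c (aromatic, X3) → no; 1× S (X2) → no; 3× C (X4) → no; 1× N (X3) → no; 2× C (X3) → match; 2× O (X1) → no; 2× O (X2) → no; 1× Cl (X1) → no; 1× F (X1) → no.
That gives 2 matching atoms.

2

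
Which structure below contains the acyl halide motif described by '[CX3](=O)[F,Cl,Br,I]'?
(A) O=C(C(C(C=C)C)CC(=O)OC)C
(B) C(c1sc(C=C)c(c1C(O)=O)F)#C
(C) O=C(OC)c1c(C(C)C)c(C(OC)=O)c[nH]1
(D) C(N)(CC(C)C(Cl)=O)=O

[CX3](=O)[F,Cl,Br,I] describes a carbonyl carbon bonded to a halogen (an acyl halide).
(A) has a methyl-ester group (-C(=O)OCH3) but the carbonyl is bonded to -O-C, not to a halogen.
(B) has a carboxylic acid group (-C(=O)OH) but the carbonyl is bonded to -OH, not to a halogen.
(C) has a methyl-ester group (-C(=O)OCH3) but the carbonyl is bonded to -O-C, not to a halogen.
(D) contains an acyl chloride (-C(=O)Cl), which satisfies every atom and bond constraint.
So the answer is (D).

D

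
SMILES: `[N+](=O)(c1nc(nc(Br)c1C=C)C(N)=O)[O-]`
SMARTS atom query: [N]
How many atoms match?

2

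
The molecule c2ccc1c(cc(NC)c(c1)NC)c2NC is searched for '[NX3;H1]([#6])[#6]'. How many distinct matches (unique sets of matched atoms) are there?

[NX3;H1]([#6])[#6] is the SMARTS for a secondary amine: a trivalent nitrogen with one H, bonded to two carbons.
The molecule carries 3 separate instances of an N-methylamino group (-NHCH3) meeting every constraint; each maps to a distinct set of atoms, giving 3 matches.

3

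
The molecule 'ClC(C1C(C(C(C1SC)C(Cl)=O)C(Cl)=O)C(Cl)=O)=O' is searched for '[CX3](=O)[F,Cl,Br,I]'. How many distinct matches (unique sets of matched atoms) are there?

[CX3](=O)[F,Cl,Br,I] is the SMARTS for an acyl halide: a carbonyl carbon bonded to a halogen.
The molecule carries 4 separate instances of an acyl chloride (-C(=O)Cl) meeting every constraint; each maps to a distinct set of atoms, giving 4 matches.

4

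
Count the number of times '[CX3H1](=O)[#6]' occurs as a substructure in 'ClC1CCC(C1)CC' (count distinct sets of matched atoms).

0

[CX3H1](=O)[#6] is the SMARTS for an aldehyde: an sp2 carbon with one H, double-bonded to O and single-bonded to carbon.
No fragment in the molecule satisfies every constraint, giving 0 matches.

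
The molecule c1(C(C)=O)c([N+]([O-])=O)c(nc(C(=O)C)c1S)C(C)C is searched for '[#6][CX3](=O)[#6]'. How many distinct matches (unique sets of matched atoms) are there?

[#6][CX3](=O)[#6] is the SMARTS for a ketone: a carbonyl carbon (no H) flanked by two carbons.
The molecule carries 2 separate instances of an acetyl/ketone group (-C(=O)CH3) meeting every constraint; each maps to a distinct set of atoms, giving 2 matches.

2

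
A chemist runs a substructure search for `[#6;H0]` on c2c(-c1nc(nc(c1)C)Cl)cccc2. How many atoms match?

Check the 14 heavy atoms by environment: 2× n (aromatic, H0) → no; 4× c (aromatic, H0) → match; 6× c (aromatic, H1) → no; 1× Cl (H0) → no; 1× C (H3) → no.
That gives 4 matching atoms.

4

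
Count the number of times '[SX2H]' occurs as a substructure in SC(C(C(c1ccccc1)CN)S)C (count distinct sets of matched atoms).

2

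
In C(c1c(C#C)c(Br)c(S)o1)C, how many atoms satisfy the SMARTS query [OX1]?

0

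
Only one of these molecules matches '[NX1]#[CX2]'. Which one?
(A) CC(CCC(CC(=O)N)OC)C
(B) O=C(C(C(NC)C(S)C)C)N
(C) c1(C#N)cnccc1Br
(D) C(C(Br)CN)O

C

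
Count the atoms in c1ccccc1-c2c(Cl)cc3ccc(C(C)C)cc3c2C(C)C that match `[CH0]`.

The query [CH0] means: aliphatic carbon with no attached hydrogen.
Check the 23 heavy atoms by environment: 7× c (aromatic, H0) → no; 9× c (aromatic, H1) → no; 2× C (H1) → no; 4× C (H3) → no; 1× Cl (H0) → no.
No environment satisfies the query, so 0 matching atoms.

0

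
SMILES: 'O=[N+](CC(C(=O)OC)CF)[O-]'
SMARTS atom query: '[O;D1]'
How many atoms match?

3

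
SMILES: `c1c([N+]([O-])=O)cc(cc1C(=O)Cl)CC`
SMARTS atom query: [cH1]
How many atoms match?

3

The query [cH1] means: aromatic carbon bearing exactly one hydrogen.
Check the 14 heavy atoms by environment: 3× c (aromatic, H0) → no; 3× c (aromatic, H1) → match; 1× C (H0) → no; 2× O (H0) → no; 1× Cl (H0) → no; 1× N (charge +1, H0) → no; 1× O (charge -1, H0) → no; 1× C (H2) → no; 1× C (H3) → no.
That gives 3 matching atoms.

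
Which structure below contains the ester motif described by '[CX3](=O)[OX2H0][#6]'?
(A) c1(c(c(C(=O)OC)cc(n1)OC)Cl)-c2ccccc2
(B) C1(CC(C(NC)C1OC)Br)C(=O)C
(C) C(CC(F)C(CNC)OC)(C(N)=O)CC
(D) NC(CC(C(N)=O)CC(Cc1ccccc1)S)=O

[CX3](=O)[OX2H0][#6] describes a carbonyl carbon bonded to an oxygen that is itself bonded to carbon (no H on that O) (an ester).
(A) contains a methyl-ester group (-C(=O)OCH3), which satisfies every atom and bond constraint.
(B) has a methoxy ether (-OCH3) but the ether oxygen is not adjacent to a C=O carbon.
(C) has a methoxy ether (-OCH3) but the ether oxygen is not adjacent to a C=O carbon.
(D) has a primary amide (-C(=O)NH2) but the carbonyl is bonded to N, not to an O-C linkage.
So the answer is (A).

A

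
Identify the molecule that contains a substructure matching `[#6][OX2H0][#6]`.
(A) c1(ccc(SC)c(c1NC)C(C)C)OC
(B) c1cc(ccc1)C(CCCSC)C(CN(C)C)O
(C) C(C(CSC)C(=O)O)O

[#6][OX2H0][#6] describes an aliphatic oxygen bridging two carbons with no H on the oxygen (an ether).
(A) contains a methoxy ether (-OCH3), which satisfies every atom and bond constraint.
(B) has a hydroxyl group (-OH) but the oxygen has H1, not H0 bridging two carbons.
(C) has a carboxylic acid group (-C(=O)OH) but the -OH oxygen has H1; the =O is OX1, not OX2.
So the answer is (A).

A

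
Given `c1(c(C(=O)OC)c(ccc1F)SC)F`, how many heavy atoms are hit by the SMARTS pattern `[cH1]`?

2

The query [cH1] means: aromatic carbon bearing exactly one hydrogen.
Check the 14 heavy atoms by environment: 4× c (aromatic, H0) → no; 2× c (aromatic, H1) → match; 1× S (H0) → no; 2× C (H3) → no; 2× F (H0) → no; 1× C (H0) → no; 2× O (H0) → no.
That gives 2 matching atoms.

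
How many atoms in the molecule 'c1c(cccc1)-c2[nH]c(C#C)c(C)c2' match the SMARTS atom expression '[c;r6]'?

6

The query [c;r6] means: aromatic carbon that belongs to a six-membered ring.
Check the 14 heavy atoms by environment: 1× n (aromatic, in 5-ring) → no; 4× c (aromatic, in 5-ring) → no; 3× C (acyclic) → no; 6× c (aromatic, in 6-ring) → match.
That gives 6 matching atoms.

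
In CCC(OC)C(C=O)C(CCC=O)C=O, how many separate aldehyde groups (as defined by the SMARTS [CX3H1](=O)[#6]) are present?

3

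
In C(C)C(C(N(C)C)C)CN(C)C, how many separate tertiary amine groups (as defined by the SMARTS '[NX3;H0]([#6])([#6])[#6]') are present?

2

[NX3;H0]([#6])([#6])[#6] is the SMARTS for a tertiary amine: a trivalent nitrogen with no H, bonded to three carbons.
The molecule carries 2 separate instances of a dimethylamino group (-N(CH3)2) meeting every constraint; each maps to a distinct set of atoms, giving 2 matches.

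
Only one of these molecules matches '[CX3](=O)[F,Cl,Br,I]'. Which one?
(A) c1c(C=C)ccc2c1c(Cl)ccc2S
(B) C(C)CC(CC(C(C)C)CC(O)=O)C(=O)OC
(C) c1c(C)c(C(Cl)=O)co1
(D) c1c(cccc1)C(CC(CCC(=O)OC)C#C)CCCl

C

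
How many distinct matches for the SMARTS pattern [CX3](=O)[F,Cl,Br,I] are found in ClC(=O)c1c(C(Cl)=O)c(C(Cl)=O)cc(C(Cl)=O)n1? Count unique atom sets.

4

[CX3](=O)[F,Cl,Br,I] is the SMARTS for an acyl halide: a carbonyl carbon bonded to a halogen.
The molecule carries 4 separate instances of an acyl chloride (-C(=O)Cl) meeting every constraint; each maps to a distinct set of atoms, giving 4 matches.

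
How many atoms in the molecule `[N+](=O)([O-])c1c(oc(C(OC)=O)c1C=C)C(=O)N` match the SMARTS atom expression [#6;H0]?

The query [#6;H0] means: any carbon with no attached hydrogen.
Check the 17 heavy atoms by environment: 1× o (aromatic, H0) → no; 4× c (aromatic, H0) → match; 2× C (H0) → match; 4× O (H0) → no; 1× N (H2) → no; 1× C (H3) → no; 1× N (charge +1, H0) → no; 1× O (charge -1, H0) → no; 1× C (H1) → no; 1× C (H2) → no.
Summing the matching environments: 4 + 2 = 6 matching atoms.

6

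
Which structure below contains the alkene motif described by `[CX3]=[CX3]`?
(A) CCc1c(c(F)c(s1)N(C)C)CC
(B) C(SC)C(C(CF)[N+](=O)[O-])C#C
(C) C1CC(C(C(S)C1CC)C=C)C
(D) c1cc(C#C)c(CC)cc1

[CX3]=[CX3] describes a non-aromatic C=C double bond between two sp2 carbons (an alkene).
(A) has an ethyl group (-CH2CH3) but its C-C bond is a single bond between CX4 carbons, not CX3=CX3.
(B) has an ethynyl group (-C#CH) but the C-C bond is a triple bond, not a double bond.
(C) contains a vinyl group (-CH=CH2), which satisfies every atom and bond constraint.
(D) has an ethyl group (-CH2CH3) but its C-C bond is a single bond between CX4 carbons, not CX3=CX3.
So the answer is (C).

C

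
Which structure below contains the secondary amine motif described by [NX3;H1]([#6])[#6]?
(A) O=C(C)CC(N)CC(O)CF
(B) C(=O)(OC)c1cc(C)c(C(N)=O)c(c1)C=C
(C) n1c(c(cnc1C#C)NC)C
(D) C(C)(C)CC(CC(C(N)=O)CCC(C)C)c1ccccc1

[NX3;H1]([#6])[#6] describes a trivalent nitrogen with one H, bonded to two carbons (a secondary amine).
(A) has a primary amino group (-NH2) but the nitrogen has H2 and only one carbon neighbour.
(B) has a primary amide (-C(=O)NH2) but the -C(=O)NH2 nitrogen has H2, not H1.
(C) contains an N-methylamino group (-NHCH3), which satisfies every atom and bond constraint.
(D) has a primary amide (-C(=O)NH2) but the -C(=O)NH2 nitrogen has H2, not H1.
So the answer is (C).

C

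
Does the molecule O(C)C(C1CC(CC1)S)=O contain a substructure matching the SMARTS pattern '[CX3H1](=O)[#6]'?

No

The pattern [CX3H1](=O)[#6] describes an sp2 carbon with one H, double-bonded to O and single-bonded to carbon — an aldehyde.
The closest candidate here is a methyl-ester group (-C(=O)OCH3), but the carbonyl carbon has H0, not H1. No other fragment satisfies the full query, so there is no match.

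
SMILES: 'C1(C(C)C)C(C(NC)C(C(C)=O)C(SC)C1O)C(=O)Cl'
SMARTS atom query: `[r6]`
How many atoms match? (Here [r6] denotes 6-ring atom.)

6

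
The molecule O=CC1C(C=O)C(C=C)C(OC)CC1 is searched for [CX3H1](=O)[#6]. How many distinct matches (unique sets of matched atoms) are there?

2

[CX3H1](=O)[#6] is the SMARTS for an aldehyde: an sp2 carbon with one H, double-bonded to O and single-bonded to carbon.
The molecule carries 2 separate instances of an aldehyde (-CHO) meeting every constraint; each maps to a distinct set of atoms, giving 2 matches.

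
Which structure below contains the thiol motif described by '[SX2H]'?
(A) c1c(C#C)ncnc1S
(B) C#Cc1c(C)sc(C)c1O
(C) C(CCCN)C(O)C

[SX2H] describes an aliphatic sulfur with two connections, one being H (a thiol).
(A) contains a thiol (-SH), which satisfies every atom and bond constraint.
(B) has a hydroxyl group (-OH) but it is an -OH, not an -SH.
(C) has a hydroxyl group (-OH) but it is an -OH, not an -SH.
So the answer is (A).

A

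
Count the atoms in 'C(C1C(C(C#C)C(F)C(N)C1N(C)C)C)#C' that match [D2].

2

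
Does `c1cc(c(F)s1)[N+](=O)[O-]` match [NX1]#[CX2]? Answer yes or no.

No

The pattern [NX1]#[CX2] describes a nitrogen triple-bonded to a two-connected carbon — a nitrile.
The closest candidate here is a nitro group (-[N+](=O)[O-]), but there is no C#N triple bond. No other fragment satisfies the full query, so there is no match.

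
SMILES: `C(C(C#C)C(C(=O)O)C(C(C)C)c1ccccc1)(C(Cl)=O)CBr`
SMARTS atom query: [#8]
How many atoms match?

The query [#8] means: #8 matches any oxygen atom.
Check the 23 heavy atoms by environment: 12× C → no; 1× Br → no; 3× O → match; 6× c (aromatic) → no; 1× Cl → no.
That gives 3 matching atoms.

3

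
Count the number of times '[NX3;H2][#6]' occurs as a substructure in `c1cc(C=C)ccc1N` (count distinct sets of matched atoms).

[NX3;H2][#6] is the SMARTS for a primary amine: a trivalent nitrogen with two H attached to carbon.
Exactly one fragment in the molecule meets all constraints, giving 1 match.

1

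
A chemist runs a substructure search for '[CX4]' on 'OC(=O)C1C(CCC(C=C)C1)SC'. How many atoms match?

7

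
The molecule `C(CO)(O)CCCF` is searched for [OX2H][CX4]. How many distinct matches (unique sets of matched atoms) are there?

2

[OX2H][CX4] is the SMARTS for an aliphatic alcohol: a hydroxyl oxygen bound to an sp3 (X4) carbon.
The molecule carries 2 separate instances of a hydroxyl group (-OH) meeting every constraint; each maps to a distinct set of atoms, giving 2 matches.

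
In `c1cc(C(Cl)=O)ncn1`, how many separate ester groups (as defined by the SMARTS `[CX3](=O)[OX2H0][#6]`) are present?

0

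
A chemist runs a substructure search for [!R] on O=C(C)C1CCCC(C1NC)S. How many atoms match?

6

The query [!R] means: !R matches any atom not in a ring.
Check the 12 heavy atoms by environment: 6× C (in 6-ring) → no; 3× C (acyclic) → match; 1× O (acyclic) → match; 1× S (acyclic) → match; 1× N (acyclic) → match.
Summing the matching environments: 3 + 1 + 1 + 1 = 6 matching atoms.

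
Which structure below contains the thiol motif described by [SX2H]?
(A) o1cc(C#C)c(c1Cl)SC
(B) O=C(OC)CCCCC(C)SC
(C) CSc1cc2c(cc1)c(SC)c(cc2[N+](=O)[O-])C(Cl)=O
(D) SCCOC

[SX2H] describes an aliphatic sulfur with two connections, one being H (a thiol).
(A) has a methylthio ether (-SCH3) but the sulfur has H0 (bonded to two carbons), not H1.
(B) has a methylthio ether (-SCH3) but the sulfur has H0 (bonded to two carbons), not H1.
(C) has a methylthio ether (-SCH3) but the sulfur has H0 (bonded to two carbons), not H1.
(D) contains a thiol (-SH), which satisfies every atom and bond constraint.
So the answer is (D).

D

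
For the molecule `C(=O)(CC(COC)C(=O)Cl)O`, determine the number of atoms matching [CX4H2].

Check the 11 heavy atoms by environment: 2× C (H2, X4) → match; 1× C (H1, X4) → no; 2× C (H0, X3) → no; 2× O (H0, X1) → no; 1× O (H1, X2) → no; 1× Cl (H0, X1) → no; 1× O (H0, X2) → no; 1× C (H3, X4) → no.
That gives 2 matching atoms.

2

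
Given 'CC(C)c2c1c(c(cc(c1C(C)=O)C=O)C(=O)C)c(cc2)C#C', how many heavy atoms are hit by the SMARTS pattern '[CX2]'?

The query [CX2] means: C with X2: aliphatic carbon with exactly 2 total connections.
Check the 23 heavy atoms by environment: 10× c (aromatic, X3) → no; 3× C (X3) → no; 3× O (X1) → no; 5× C (X4) → no; 2× C (X2) → match.
That gives 2 matching atoms.

2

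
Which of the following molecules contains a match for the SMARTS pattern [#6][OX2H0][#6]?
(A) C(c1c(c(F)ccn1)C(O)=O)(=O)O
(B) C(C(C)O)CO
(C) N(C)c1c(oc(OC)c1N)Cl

C

[#6][OX2H0][#6] describes an aliphatic oxygen bridging two carbons with no H on the oxygen (an ether).
(A) has a carboxylic acid group (-C(=O)OH) but the -OH oxygen has H1; the =O is OX1, not OX2.
(B) has a hydroxyl group (-OH) but the oxygen has H1, not H0 bridging two carbons.
(C) contains a methoxy ether (-OCH3), which satisfies every atom and bond constraint.
So the answer is (C).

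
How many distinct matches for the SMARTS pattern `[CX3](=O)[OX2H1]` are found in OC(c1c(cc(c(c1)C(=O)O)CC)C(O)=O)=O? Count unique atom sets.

[CX3](=O)[OX2H1] is the SMARTS for a carboxylic acid: an sp2 carbon double-bonded to O and single-bonded to an -OH oxygen.
The molecule carries 3 separate instances of a carboxylic acid group (-C(=O)OH) meeting every constraint; each maps to a distinct set of atoms, giving 3 matches.

3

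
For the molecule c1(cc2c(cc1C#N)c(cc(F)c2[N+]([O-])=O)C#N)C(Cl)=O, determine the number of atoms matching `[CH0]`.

3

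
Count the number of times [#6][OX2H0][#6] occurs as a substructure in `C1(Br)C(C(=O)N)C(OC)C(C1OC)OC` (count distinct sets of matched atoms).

[#6][OX2H0][#6] is the SMARTS for an ether: an aliphatic oxygen bridging two carbons with no H on the oxygen.
The molecule carries 3 separate instances of a methoxy ether (-OCH3) meeting every constraint; each maps to a distinct set of atoms, giving 3 matches.

3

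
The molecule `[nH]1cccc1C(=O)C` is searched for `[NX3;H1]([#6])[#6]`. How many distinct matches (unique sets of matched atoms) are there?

0

[NX3;H1]([#6])[#6] is the SMARTS for a secondary amine: a trivalent nitrogen with one H, bonded to two carbons.
No fragment in the molecule satisfies every constraint, giving 0 matches.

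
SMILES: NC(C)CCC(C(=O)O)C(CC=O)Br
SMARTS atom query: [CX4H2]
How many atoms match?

The query [CX4H2] means: sp3 carbon (X4) with exactly two hydrogens.
Check the 14 heavy atoms by environment: 1× C (H3, X4) → no; 3× C (H1, X4) → no; 3× C (H2, X4) → match; 1× Br (H0, X1) → no; 1× C (H1, X3) → no; 2× O (H0, X1) → no; 1× C (H0, X3) → no; 1× O (H1, X2) → no; 1× N (H2, X3) → no.
That gives 3 matching atoms.

3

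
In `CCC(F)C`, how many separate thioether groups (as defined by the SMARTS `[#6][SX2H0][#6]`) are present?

[#6][SX2H0][#6] is the SMARTS for a thioether: an aliphatic sulfur bridging two carbons with no H on the sulfur.
No fragment in the molecule satisfies every constraint, giving 0 matches.

0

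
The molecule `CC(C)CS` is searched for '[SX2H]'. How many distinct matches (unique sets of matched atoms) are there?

1

[SX2H] is the SMARTS for a thiol: an aliphatic sulfur with two connections, one being H.
Exactly one fragment in the molecule meets all constraints, giving 1 match.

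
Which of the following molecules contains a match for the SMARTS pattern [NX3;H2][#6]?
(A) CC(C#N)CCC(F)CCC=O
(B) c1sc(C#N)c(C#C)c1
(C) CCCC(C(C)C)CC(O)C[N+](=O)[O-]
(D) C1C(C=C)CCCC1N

D

[NX3;H2][#6] describes a trivalent nitrogen with two H attached to carbon (a primary amine).
(A) has a nitrile (-C#N) but the nitrogen is NX1 (triple-bonded), not NX3 with two H.
(B) has a nitrile (-C#N) but the nitrogen is NX1 (triple-bonded), not NX3 with two H.
(C) has a nitro group (-[N+](=O)[O-]) but the nitrogen is [N+] with no H, not NX3H2.
(D) contains a primary amino group (-NH2), which satisfies every atom and bond constraint.
So the answer is (D).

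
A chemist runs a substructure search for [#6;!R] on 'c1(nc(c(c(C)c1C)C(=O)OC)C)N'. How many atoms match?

5

The query [#6;!R] means: carbon not in any ring.
Check the 14 heavy atoms by environment: 1× n (aromatic, in 6-ring) → no; 5× c (aromatic, in 6-ring) → no; 5× C (acyclic) → match; 1× N (acyclic) → no; 2× O (acyclic) → no.
That gives 5 matching atoms.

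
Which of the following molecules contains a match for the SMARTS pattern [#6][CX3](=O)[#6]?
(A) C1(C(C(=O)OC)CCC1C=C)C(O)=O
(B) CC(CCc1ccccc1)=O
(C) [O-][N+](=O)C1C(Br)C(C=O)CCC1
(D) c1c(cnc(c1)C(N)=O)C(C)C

[#6][CX3](=O)[#6] describes a carbonyl carbon (no H) flanked by two carbons (a ketone).
(A) has a carboxylic acid group (-C(=O)OH) but one neighbour of the carbonyl carbon is O, not C.
(B) contains an acetyl/ketone group (-C(=O)CH3), which satisfies every atom and bond constraint.
(C) has an aldehyde (-CHO) but the carbonyl carbon has H1, so it is not flanked by two carbons.
(D) has a primary amide (-C(=O)NH2) but one neighbour of the carbonyl carbon is N, not C.
So the answer is (B).

B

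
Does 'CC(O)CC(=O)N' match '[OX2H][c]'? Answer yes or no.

No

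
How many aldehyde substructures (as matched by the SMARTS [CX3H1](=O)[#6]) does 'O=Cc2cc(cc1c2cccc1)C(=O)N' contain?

1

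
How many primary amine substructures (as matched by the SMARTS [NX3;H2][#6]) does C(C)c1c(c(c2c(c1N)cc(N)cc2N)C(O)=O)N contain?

[NX3;H2][#6] is the SMARTS for a primary amine: a trivalent nitrogen with two H attached to carbon.
The molecule carries 4 separate instances of a primary amino group (-NH2) meeting every constraint; each maps to a distinct set of atoms, giving 4 matches.

4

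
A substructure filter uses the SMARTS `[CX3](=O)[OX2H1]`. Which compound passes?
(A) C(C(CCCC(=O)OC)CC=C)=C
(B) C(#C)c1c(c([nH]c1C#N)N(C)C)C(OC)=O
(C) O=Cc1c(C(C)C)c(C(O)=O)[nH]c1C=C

[CX3](=O)[OX2H1] describes an sp2 carbon double-bonded to O and single-bonded to an -OH oxygen (a carboxylic acid).
(A) has a methyl-ester group (-C(=O)OCH3) but the singly-bonded O has no H (OX2H0, not OX2H1).
(B) has a methyl-ester group (-C(=O)OCH3) but the singly-bonded O has no H (OX2H0, not OX2H1).
(C) contains a carboxylic acid group (-C(=O)OH), which satisfies every atom and bond constraint.
So the answer is (C).

C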